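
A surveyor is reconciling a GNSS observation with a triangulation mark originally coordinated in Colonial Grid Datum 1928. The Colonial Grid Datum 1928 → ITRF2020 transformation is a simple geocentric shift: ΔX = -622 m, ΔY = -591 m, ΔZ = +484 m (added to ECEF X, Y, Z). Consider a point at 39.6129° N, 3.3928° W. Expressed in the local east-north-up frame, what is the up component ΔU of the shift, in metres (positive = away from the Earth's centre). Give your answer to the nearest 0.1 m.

At φ = 39.6129°, λ = -3.3928°: sin φ = 0.637597, cos φ = 0.770370, sin λ = -0.059181, cos λ = 0.998247.
ΔU = cos φ cos λ·ΔX + cos φ sin λ·ΔY + sin φ·ΔZ = (0.770370)(0.998247)(-622) + (0.770370)(-0.059181)(-591) + (0.637597)(484) = -142.79 m.

ΔU = -142.8 m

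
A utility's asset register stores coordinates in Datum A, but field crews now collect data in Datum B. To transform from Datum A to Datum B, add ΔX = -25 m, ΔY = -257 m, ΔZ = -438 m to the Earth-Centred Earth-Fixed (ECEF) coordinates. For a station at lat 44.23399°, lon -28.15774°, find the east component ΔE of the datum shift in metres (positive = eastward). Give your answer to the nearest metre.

The local east axis at (φ, λ) is (−sin λ, cos λ, 0), so ΔE = −sin(-28.15774°)·(-25) + cos(-28.15774°)·(-257) = -238.38 m.

ΔE = -238 m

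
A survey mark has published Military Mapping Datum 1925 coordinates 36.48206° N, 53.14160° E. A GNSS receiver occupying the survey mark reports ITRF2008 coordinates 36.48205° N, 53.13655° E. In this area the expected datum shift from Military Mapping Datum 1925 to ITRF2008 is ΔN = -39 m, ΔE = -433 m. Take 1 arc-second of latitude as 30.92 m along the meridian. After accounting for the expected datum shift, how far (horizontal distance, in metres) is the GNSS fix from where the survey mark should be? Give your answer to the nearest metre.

42 m

Observed coordinate differences: Δφ = -0.00001°, Δλ = -0.00505°.
Converting to metres (1° lat = 111312 m, cos φ = 0.804043): observed ΔN = -1.1 m, observed ΔE = -452.0 m.
Subtracting the expected shift leaves a residual of -1.1 − (-39) = 37.9 m north and -452.0 − (-433) = -19.0 m east.
Residual distance = √(37.9² + (-19.0)²) = 42.4 m.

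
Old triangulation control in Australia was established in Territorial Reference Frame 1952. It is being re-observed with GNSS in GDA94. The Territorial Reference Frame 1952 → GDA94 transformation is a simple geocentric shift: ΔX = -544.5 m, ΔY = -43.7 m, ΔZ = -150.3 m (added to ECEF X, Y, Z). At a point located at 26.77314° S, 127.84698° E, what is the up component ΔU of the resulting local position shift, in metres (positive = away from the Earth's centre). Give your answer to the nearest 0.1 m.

The local up (radial) axis is (cos φ cos λ, cos φ sin λ, sin φ), giving ΔU = 298.266 − 30.808 + 67.704 = 335.16 m.

ΔU = 335.2 m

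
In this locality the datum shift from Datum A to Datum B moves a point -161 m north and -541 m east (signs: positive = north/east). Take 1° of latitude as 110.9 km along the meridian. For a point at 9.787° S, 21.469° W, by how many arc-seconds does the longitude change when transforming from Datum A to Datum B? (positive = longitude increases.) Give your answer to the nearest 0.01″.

Δλ = -17.82″

At latitude -9.787°, cos φ = 0.985446.
1° of longitude at this latitude = 110.9 × cos φ = 109.29 km, so Δλ = -541.0 / 109286.0 = -0.0049503° = -17.821″.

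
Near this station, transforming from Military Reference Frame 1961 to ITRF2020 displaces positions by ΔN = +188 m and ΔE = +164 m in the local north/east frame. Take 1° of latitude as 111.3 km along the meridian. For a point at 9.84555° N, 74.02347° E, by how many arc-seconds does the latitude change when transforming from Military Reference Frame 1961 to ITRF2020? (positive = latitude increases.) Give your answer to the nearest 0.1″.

Δφ = 6.1″

1° of latitude = 111.3 km, so Δφ = 188.0 / 111300 = 0.0016891° = 6.081″.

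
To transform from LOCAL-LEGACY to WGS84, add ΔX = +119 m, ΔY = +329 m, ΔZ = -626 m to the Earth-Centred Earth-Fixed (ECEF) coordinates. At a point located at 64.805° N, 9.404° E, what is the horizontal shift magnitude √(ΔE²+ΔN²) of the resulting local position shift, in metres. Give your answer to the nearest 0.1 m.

520.2 m

At φ = 64.805°, λ = 9.404°: sin φ = 0.904864, cos φ = 0.425700, sin λ = 0.163395, cos λ = 0.986561.
ΔE = −sin λ·ΔX + cos λ·ΔY = −(0.163395)·(119) + (0.986561)·(329) = 305.13 m.
ΔN = −sin φ cos λ·ΔX − sin φ sin λ·ΔY + cos φ·ΔZ = −(0.904864)(0.986561)(119) − (0.904864)(0.163395)(329) + (0.425700)(-626) = -421.36 m.
Horizontal magnitude = √(ΔE² + ΔN²) = √(305.13² + (-421.36)²) = 520.24 m.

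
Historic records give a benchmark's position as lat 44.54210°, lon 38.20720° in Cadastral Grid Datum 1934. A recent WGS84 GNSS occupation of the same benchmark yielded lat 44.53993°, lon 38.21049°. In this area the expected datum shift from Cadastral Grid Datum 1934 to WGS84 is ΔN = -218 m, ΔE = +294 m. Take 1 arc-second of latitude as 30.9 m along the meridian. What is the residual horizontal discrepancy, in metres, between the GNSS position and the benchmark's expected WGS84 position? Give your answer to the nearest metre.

41 m

Observed coordinate differences: Δφ = -0.00217°, Δλ = +0.00329°.
Converting to metres (1° lat = 111240 m, cos φ = 0.712735): observed ΔN = -241.4 m, observed ΔE = 260.8 m.
Subtracting the expected shift leaves a residual of -241.4 − (-218) = -23.4 m north and 260.8 − (294) = -33.2 m east.
Residual distance = √((-23.4)² + (-33.2)²) = 40.6 m.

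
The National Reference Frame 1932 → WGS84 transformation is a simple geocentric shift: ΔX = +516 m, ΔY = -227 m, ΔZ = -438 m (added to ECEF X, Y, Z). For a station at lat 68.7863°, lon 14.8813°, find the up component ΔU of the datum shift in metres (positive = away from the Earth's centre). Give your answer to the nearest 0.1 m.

The local up (radial) axis is (cos φ cos λ, cos φ sin λ, sin φ), giving ΔU = 180.451 − 21.095 − 408.320 = -248.96 m.

ΔU = -249.0 m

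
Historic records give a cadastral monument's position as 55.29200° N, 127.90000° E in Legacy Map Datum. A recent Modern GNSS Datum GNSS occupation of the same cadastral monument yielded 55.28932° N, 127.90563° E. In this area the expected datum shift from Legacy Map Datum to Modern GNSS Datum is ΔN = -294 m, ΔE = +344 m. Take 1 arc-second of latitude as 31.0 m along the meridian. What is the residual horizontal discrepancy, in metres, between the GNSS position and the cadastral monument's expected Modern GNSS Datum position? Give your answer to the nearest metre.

Observed coordinate differences: Δφ = -0.00268°, Δλ = +0.00563°.
Converting to metres (1° lat = 111600 m, cos φ = 0.569394): observed ΔN = -299.1 m, observed ΔE = 357.8 m.
Subtracting the expected shift leaves a residual of -299.1 − (-294) = -5.1 m north and 357.8 − (344) = 13.8 m east.
Residual distance = √((-5.1)² + 13.8²) = 14.7 m.

15 m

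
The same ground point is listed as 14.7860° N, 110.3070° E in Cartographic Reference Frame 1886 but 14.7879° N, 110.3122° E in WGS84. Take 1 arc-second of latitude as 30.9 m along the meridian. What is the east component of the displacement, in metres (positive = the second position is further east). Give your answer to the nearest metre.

ΔE = 559 m

Δφ = 14.7879° − 14.7860° = +0.0019°; Δλ = 110.3122° − 110.3070° = +0.0052°.
1° of latitude = 3600 × 30.90 = 111240 m.
ΔN = Δφ × 111240 = 211.4 m; ΔE = Δλ × 111240 × cos(14.7860°) = +0.0052 × 111240 × 0.966886 = 559.3 m.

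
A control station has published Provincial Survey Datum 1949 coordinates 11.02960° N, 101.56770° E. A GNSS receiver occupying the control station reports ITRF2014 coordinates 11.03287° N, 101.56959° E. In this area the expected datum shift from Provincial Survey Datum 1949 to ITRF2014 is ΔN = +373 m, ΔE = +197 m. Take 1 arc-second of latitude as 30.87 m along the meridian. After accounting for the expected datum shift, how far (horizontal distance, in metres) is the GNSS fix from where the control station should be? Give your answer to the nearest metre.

13 m

Observed coordinate differences: Δφ = +0.00327°, Δλ = +0.00189°.
Converting to metres (1° lat = 111132 m, cos φ = 0.981528): observed ΔN = 363.4 m, observed ΔE = 206.2 m.
Subtracting the expected shift leaves a residual of 363.4 − (373) = -9.6 m north and 206.2 − (197) = 9.2 m east.
Residual distance = √((-9.6)² + 9.2²) = 13.3 m.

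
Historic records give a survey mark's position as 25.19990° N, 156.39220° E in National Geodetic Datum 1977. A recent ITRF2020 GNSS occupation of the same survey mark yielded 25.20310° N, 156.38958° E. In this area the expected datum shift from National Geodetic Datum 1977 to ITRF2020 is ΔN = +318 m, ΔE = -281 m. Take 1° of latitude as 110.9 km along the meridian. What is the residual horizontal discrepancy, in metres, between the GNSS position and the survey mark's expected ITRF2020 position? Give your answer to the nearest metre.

Observed coordinate differences: Δφ = +0.00320°, Δλ = -0.00262°.
Converting to metres (1° lat = 110900 m, cos φ = 0.904828): observed ΔN = 354.9 m, observed ΔE = -262.9 m.
Subtracting the expected shift leaves a residual of 354.9 − (318) = 36.9 m north and -262.9 − (-281) = 18.1 m east.
Residual distance = √(36.9² + 18.1²) = 41.1 m.

41 m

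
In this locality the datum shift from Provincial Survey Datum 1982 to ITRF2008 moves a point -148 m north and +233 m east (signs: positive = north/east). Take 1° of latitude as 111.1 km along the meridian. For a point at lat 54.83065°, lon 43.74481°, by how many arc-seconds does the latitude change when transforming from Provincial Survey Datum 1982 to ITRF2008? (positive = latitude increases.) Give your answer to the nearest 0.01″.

Δφ = -4.80″

1° of latitude = 111.1 km, so Δφ = -148.0 / 111100 = -0.0013321° = -4.796″.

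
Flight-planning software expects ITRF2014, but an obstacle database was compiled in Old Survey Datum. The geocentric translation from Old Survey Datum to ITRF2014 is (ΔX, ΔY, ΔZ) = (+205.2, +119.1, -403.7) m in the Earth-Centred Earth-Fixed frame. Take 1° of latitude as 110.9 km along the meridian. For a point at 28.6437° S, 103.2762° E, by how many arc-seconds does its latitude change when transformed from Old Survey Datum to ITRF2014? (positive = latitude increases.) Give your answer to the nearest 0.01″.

sin φ = -0.479361, cos φ = 0.877618, sin λ = 0.973274, cos λ = -0.229645.
North component: ΔN = −sin φ cos λ·ΔX − sin φ sin λ·ΔY + cos φ·ΔZ = −(-0.479361)(-0.229645)(205.2) − (-0.479361)(0.973274)(119.1) + (0.877618)(-403.7) = -321.32 m.
1° of latitude spans 110900 m, so Δφ = -321.32 / 110900 × 3600 = -10.430″.

Δφ = -10.43″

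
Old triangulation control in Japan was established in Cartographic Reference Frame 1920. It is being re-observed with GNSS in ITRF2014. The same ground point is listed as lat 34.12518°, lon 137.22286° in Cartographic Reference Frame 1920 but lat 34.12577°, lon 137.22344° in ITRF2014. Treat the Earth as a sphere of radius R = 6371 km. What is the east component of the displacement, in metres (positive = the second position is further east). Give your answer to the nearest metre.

Δφ = 34.12577° − 34.12518° = +0.00059°; Δλ = 137.22344° − 137.22286° = +0.00058°.
1° along a meridian = πR/180 = 111195 m.
ΔN = Δφ × 111195 = 65.6 m; ΔE = Δλ × 111195 × cos(34.12518°) = +0.00058 × 111195 × 0.827814 = 53.4 m.

ΔE = 53 m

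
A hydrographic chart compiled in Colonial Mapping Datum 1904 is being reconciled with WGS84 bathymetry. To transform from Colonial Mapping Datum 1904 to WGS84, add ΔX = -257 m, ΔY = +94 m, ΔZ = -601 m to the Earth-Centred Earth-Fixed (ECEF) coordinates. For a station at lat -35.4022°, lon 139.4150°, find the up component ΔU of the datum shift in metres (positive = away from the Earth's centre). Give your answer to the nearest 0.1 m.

The local up (radial) axis is (cos φ cos λ, cos φ sin λ, sin φ), giving ΔU = 159.089 + 49.847 + 348.167 = 557.10 m.

ΔU = 557.1 m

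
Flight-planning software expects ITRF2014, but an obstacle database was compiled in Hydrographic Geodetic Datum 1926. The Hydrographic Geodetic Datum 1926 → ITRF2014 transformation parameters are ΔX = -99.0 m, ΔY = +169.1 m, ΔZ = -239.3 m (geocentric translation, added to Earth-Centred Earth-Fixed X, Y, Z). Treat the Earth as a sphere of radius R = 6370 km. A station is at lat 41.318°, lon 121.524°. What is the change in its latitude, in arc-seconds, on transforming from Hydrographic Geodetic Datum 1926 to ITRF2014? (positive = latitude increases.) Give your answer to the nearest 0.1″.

sin φ = 0.660238, cos φ = 0.751057, sin λ = 0.852421, cos λ = -0.522856.
North component: ΔN = −sin φ cos λ·ΔX − sin φ sin λ·ΔY + cos φ·ΔZ = −(0.660238)(-0.522856)(-99.0) − (0.660238)(0.852421)(169.1) + (0.751057)(-239.3) = -309.07 m.
1° of latitude spans πR/180 = 111177 m, so Δφ = -309.07 / 111177 × 3600 = -10.008″.

Δφ = -10.0″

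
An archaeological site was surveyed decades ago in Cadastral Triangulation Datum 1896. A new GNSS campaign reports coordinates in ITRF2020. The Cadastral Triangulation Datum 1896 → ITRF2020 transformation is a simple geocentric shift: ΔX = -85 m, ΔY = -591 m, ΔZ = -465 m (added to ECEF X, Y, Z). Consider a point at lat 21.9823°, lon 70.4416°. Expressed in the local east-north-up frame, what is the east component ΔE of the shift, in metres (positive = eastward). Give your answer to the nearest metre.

The local east axis at (φ, λ) is (−sin λ, cos λ, 0), so ΔE = −sin(70.4416°)·(-85) + cos(70.4416°)·(-591) = -117.75 m.

ΔE = -118 m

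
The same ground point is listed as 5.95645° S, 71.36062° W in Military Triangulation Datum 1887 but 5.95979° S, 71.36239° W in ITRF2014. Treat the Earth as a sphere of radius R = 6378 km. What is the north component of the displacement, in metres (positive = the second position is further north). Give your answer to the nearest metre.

ΔN = -372 m

Δφ = -5.95979° − -5.95645° = -0.00334°; Δλ = -71.36239° − -71.36062° = -0.00177°.
1° along a meridian = πR/180 = 111317 m.
ΔN = Δφ × 111317 = -371.8 m; ΔE = Δλ × 111317 × cos(-5.95645°) = -0.00177 × 111317 × 0.994601 = -196.0 m.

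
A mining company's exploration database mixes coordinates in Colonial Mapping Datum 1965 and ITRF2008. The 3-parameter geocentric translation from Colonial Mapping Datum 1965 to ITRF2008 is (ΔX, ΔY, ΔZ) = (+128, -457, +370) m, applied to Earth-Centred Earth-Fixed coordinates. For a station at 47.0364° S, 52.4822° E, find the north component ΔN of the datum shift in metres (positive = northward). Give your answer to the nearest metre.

At φ = -47.0364°, λ = 52.4822°: sin φ = -0.731787, cos φ = 0.681534, sin λ = 0.793164, cos λ = 0.609008.
ΔN = −sin φ cos λ·ΔX − sin φ sin λ·ΔY + cos φ·ΔZ = −(-0.731787)(0.609008)(128) − (-0.731787)(0.793164)(-457) + (0.681534)(370) = 43.96 m.

ΔN = 44 m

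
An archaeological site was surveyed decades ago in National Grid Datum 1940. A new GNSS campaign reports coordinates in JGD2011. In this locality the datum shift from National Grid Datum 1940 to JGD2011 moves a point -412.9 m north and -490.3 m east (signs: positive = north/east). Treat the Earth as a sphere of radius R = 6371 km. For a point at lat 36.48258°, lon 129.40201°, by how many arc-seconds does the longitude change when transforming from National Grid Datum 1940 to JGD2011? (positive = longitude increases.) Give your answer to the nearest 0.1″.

Δλ = -19.7″

At latitude 36.48258°, cos φ = 0.804038.
One radian of longitude at latitude φ spans R cos φ, so Δλ = ΔE / (R cos φ) = -490.3 / (6371000 × 0.804038) = -9.5715e-05 rad = -19.743″.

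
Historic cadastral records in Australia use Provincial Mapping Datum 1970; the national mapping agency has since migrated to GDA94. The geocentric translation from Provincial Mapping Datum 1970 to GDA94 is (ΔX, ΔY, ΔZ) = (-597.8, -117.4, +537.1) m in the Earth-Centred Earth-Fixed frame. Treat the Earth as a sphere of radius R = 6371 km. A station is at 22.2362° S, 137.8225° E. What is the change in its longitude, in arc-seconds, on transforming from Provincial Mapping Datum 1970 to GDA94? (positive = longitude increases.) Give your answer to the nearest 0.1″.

sin φ = -0.378426, cos φ = 0.925632, sin λ = 0.671430, cos λ = -0.741068.
East component: ΔE = −sin λ·ΔX + cos λ·ΔY = −(0.671430)(-597.8) + (-0.741068)(-117.4) = 488.38 m.
1° of latitude spans πR/180 = 111195 m; at latitude φ, 1° of longitude spans that × cos φ = 102925.5 m, so Δλ = 488.38 / 102925.5 × 3600 = 17.082″.

Δλ = 17.1″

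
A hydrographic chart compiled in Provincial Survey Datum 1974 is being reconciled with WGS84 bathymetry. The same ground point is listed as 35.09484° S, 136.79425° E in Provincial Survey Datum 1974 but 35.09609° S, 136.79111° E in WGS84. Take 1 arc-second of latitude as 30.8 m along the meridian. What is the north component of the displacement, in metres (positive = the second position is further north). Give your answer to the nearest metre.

Δφ = -35.09609° − -35.09484° = -0.00125°; Δλ = 136.79111° − 136.79425° = -0.00314°.
1° of latitude = 3600 × 30.80 = 110880 m.
ΔN = Δφ × 110880 = -138.6 m; ΔE = Δλ × 110880 × cos(-35.09484°) = -0.00314 × 110880 × 0.818201 = -284.9 m.

ΔN = -139 m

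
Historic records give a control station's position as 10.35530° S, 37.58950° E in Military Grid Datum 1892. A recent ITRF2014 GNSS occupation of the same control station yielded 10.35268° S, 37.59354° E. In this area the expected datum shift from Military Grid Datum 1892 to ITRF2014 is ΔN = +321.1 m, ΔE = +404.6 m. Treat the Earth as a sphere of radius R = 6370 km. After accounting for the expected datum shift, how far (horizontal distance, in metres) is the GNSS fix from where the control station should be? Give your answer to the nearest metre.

Observed coordinate differences: Δφ = +0.00262°, Δλ = +0.00404°.
Converting to metres (1° lat = 111177 m, cos φ = 0.983712): observed ΔN = 291.3 m, observed ΔE = 441.8 m.
Subtracting the expected shift leaves a residual of 291.3 − (321.1) = -29.8 m north and 441.8 − (404.6) = 37.2 m east.
Residual distance = √((-29.8)² + 37.2²) = 47.7 m.

48 m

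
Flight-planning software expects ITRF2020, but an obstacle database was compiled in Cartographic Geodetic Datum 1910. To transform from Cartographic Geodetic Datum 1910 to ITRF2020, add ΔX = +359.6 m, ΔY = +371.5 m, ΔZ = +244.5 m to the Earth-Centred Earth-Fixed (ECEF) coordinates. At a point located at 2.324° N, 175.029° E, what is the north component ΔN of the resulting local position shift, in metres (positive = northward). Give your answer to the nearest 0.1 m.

The local north axis is (−sin φ cos λ, −sin φ sin λ, cos φ), giving ΔN = 14.527 − 1.305 + 244.299 = 257.52 m.

ΔN = 257.5 m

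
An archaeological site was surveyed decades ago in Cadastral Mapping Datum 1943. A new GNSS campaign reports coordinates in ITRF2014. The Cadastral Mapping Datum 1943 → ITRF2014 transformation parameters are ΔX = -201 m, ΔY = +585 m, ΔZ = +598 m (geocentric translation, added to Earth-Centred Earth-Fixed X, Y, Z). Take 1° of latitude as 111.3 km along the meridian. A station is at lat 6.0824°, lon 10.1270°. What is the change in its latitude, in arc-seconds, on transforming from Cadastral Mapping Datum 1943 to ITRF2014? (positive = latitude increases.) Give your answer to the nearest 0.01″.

sin φ = 0.105959, cos φ = 0.994371, sin λ = 0.175831, cos λ = 0.984420.
North component: ΔN = −sin φ cos λ·ΔX − sin φ sin λ·ΔY + cos φ·ΔZ = −(0.105959)(0.984420)(-201) − (0.105959)(0.175831)(585) + (0.994371)(598) = 604.70 m.
1° of latitude spans 111300 m, so Δφ = 604.70 / 111300 × 3600 = 19.559″.

Δφ = 19.56″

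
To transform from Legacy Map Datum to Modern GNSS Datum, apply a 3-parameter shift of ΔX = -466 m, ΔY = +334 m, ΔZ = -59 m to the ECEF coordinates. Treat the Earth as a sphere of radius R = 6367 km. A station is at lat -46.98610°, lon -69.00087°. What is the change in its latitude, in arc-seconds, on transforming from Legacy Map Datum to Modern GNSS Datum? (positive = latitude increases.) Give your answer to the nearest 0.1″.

sin φ = -0.731188, cos φ = 0.682176, sin λ = -0.933586, cos λ = 0.358354.
North component: ΔN = −sin φ cos λ·ΔX − sin φ sin λ·ΔY + cos φ·ΔZ = −(-0.731188)(0.358354)(-466) − (-0.731188)(-0.933586)(334) + (0.682176)(-59) = -390.35 m.
1° of latitude spans πR/180 = 111125 m, so Δφ = -390.35 / 111125 × 3600 = -12.646″.

Δφ = -12.6″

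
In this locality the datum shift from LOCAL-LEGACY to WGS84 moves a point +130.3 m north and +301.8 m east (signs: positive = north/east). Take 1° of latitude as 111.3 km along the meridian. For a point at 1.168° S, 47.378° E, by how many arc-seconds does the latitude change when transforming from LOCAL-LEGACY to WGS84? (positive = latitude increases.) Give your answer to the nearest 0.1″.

1° of latitude = 111.3 km, so Δφ = 130.3 / 111300 = 0.0011707° = 4.215″.

Δφ = 4.2″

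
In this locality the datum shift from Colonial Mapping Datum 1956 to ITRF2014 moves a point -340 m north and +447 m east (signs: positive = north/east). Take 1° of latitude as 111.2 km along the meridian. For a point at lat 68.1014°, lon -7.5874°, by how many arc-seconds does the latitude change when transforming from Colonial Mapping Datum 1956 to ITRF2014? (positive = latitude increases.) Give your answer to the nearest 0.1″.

Δφ = -11.0″

1° of latitude = 111.2 km, so Δφ = -340.0 / 111200 = -0.0030576° = -11.007″.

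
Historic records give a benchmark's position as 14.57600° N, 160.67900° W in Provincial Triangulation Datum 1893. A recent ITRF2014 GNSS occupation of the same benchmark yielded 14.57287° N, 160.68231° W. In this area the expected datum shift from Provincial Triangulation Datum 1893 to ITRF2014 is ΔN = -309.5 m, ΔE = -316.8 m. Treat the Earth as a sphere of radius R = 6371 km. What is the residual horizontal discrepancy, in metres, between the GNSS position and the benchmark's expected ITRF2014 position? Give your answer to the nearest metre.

55 m

Observed coordinate differences: Δφ = -0.00313°, Δλ = -0.00331°.
Converting to metres (1° lat = 111195 m, cos φ = 0.967815): observed ΔN = -348.0 m, observed ΔE = -356.2 m.
Subtracting the expected shift leaves a residual of -348.0 − (-309.5) = -38.5 m north and -356.2 − (-316.8) = -39.4 m east.
Residual distance = √((-38.5)² + (-39.4)²) = 55.1 m.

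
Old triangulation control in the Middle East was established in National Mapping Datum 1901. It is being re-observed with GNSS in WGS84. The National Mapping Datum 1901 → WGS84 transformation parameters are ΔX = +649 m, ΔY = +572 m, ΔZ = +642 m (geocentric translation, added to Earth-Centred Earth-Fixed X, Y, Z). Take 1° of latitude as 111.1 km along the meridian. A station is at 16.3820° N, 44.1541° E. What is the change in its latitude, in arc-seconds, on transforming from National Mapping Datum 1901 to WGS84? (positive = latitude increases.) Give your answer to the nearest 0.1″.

sin φ = 0.282040, cos φ = 0.959403, sin λ = 0.696591, cos λ = 0.717469.
North component: ΔN = −sin φ cos λ·ΔX − sin φ sin λ·ΔY + cos φ·ΔZ = −(0.282040)(0.717469)(649) − (0.282040)(0.696591)(572) + (0.959403)(642) = 372.23 m.
1° of latitude spans 111100 m, so Δφ = 372.23 / 111100 × 3600 = 12.061″.

Δφ = 12.1″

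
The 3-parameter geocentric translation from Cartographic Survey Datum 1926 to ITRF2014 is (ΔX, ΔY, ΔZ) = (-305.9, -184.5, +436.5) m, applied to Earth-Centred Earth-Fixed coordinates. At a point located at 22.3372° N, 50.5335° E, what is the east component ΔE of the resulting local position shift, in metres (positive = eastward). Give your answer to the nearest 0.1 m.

The local east axis at (φ, λ) is (−sin λ, cos λ, 0), so ΔE = −sin(50.5335°)·(-305.9) + cos(50.5335°)·(-184.5) = 118.88 m.

ΔE = 118.9 m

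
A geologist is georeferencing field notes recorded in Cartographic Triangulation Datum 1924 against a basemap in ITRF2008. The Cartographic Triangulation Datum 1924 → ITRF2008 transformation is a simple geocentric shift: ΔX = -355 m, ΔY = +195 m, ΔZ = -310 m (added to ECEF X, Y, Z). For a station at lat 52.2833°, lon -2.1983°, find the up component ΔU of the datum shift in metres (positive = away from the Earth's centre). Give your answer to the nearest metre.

ΔU = -467 m

The local up (radial) axis is (cos φ cos λ, cos φ sin λ, sin φ), giving ΔU = -217.014 − 4.576 − 245.224 = -466.81 m.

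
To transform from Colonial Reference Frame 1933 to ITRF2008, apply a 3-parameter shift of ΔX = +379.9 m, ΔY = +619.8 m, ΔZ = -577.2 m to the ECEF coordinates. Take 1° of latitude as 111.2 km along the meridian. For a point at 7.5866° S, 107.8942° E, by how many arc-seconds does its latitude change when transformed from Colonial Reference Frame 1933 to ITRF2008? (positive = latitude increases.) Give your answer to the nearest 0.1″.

sin φ = -0.132025, cos φ = 0.991246, sin λ = 0.951626, cos λ = -0.307260.
North component: ΔN = −sin φ cos λ·ΔX − sin φ sin λ·ΔY + cos φ·ΔZ = −(-0.132025)(-0.307260)(379.9) − (-0.132025)(0.951626)(619.8) + (0.991246)(-577.2) = -509.69 m.
1° of latitude spans 111200 m, so Δφ = -509.69 / 111200 × 3600 = -16.501″.

Δφ = -16.5″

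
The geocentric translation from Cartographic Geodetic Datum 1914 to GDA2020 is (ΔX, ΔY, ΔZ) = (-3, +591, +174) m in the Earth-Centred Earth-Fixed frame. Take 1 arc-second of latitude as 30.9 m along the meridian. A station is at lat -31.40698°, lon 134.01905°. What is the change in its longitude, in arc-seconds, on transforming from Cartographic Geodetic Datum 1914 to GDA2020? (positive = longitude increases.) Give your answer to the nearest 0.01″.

Δλ = -15.49″

sin φ = -0.521114, cos φ = 0.853487, sin λ = 0.719109, cos λ = -0.694898.
East component: ΔE = −sin λ·ΔX + cos λ·ΔY = −(0.719109)(-3) + (-0.694898)(591) = -408.53 m.
1° of latitude spans 3600 × 30.90 = 111240 m; at latitude φ, 1° of longitude spans that × cos φ = 94941.9 m, so Δλ = -408.53 / 94941.9 × 3600 = -15.490″.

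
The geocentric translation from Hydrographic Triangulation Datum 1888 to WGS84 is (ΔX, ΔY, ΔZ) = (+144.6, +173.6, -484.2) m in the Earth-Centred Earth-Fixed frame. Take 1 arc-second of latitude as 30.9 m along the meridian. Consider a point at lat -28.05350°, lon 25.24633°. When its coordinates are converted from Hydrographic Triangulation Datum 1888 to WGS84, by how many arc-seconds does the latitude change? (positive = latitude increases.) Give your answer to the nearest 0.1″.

Δφ = -10.7″

sin φ = -0.470296, cos φ = 0.882509, sin λ = 0.426511, cos λ = 0.904482.
North component: ΔN = −sin φ cos λ·ΔX − sin φ sin λ·ΔY + cos φ·ΔZ = −(-0.470296)(0.904482)(144.6) − (-0.470296)(0.426511)(173.6) + (0.882509)(-484.2) = -330.98 m.
1° of latitude spans 3600 × 30.90 = 111240 m, so Δφ = -330.98 / 111240 × 3600 = -10.711″.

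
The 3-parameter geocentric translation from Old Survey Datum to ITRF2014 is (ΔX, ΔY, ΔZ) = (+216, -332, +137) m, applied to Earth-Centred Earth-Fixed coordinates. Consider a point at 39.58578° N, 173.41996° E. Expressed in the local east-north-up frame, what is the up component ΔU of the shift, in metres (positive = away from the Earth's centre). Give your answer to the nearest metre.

The local up (radial) axis is (cos φ cos λ, cos φ sin λ, sin φ), giving ΔU = -165.368 − 29.320 + 87.301 = -107.39 m.

ΔU = -107 m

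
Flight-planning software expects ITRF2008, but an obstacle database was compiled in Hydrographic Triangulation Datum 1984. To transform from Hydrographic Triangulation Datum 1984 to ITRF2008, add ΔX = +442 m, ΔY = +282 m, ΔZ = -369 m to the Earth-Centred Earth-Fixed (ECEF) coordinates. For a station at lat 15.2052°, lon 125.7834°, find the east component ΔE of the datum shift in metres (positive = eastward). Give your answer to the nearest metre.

ΔE = -523 m

At φ = 15.2052°, λ = 125.7834°: sin φ = 0.262277, cos φ = 0.964993, sin λ = 0.811233, cos λ = -0.584723.
ΔE = −sin λ·ΔX + cos λ·ΔY = −(0.811233)·(442) + (-0.584723)·(282) = -523.46 m.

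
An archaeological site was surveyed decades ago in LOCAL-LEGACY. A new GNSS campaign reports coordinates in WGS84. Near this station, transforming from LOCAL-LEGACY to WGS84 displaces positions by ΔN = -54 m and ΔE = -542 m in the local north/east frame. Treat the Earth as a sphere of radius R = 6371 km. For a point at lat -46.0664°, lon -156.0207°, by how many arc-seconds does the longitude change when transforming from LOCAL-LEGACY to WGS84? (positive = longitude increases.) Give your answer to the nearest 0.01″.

At latitude -46.0664°, cos φ = 0.693824.
One radian of longitude at latitude φ spans R cos φ, so Δλ = ΔE / (R cos φ) = -542.0 / (6371000 × 0.693824) = -1.2261e-04 rad = -25.291″.

Δλ = -25.29″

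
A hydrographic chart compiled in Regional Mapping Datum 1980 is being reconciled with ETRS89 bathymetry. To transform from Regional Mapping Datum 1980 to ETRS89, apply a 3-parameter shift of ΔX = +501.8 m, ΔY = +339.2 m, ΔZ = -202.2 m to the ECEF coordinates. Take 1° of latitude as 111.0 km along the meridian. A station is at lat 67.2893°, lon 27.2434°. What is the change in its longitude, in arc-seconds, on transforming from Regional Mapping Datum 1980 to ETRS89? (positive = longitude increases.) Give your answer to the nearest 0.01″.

sin φ = 0.922466, cos φ = 0.386078, sin λ = 0.457772, cos λ = 0.889070.
East component: ΔE = −sin λ·ΔX + cos λ·ΔY = −(0.457772)(501.8) + (0.889070)(339.2) = 71.86 m.
1° of latitude spans 111000 m; at latitude φ, 1° of longitude spans that × cos φ = 42854.7 m, so Δλ = 71.86 / 42854.7 × 3600 = 6.037″.

Δλ = 6.04″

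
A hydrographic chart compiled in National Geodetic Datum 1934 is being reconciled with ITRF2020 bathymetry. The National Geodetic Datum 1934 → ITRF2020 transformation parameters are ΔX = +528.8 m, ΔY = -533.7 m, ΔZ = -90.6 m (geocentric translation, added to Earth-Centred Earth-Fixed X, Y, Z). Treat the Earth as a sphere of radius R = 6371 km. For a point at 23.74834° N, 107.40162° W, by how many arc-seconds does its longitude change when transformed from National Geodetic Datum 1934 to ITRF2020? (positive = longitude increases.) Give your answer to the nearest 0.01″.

sin φ = 0.402720, cos φ = 0.915323, sin λ = -0.954232, cos λ = -0.299068.
East component: ΔE = −sin λ·ΔX + cos λ·ΔY = −(-0.954232)(528.8) + (-0.299068)(-533.7) = 664.21 m.
1° of latitude spans πR/180 = 111195 m; at latitude φ, 1° of longitude spans that × cos φ = 101779.3 m, so Δλ = 664.21 / 101779.3 × 3600 = 23.494″.

Δλ = 23.49″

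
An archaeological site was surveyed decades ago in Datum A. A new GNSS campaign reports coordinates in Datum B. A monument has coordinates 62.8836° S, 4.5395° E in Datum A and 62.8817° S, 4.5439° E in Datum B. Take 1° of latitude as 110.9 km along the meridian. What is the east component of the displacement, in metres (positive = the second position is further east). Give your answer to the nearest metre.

ΔE = 222 m

Δφ = -62.8817° − -62.8836° = +0.0019°; Δλ = 4.5439° − 4.5395° = +0.0044°.
ΔN = Δφ × 110900 = 210.7 m; ΔE = Δλ × 110900 × cos(-62.8836°) = +0.0044 × 110900 × 0.455800 = 222.4 m.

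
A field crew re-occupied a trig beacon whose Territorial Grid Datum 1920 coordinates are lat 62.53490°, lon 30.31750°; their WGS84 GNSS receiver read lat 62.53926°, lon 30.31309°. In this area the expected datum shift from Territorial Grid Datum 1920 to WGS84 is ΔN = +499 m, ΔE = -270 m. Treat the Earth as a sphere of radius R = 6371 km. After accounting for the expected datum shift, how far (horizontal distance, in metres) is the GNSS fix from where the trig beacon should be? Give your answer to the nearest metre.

46 m

Observed coordinate differences: Δφ = +0.00436°, Δλ = -0.00441°.
Converting to metres (1° lat = 111195 m, cos φ = 0.461208): observed ΔN = 484.8 m, observed ΔE = -226.2 m.
Subtracting the expected shift leaves a residual of 484.8 − (499) = -14.2 m north and -226.2 − (-270) = 43.8 m east.
Residual distance = √((-14.2)² + 43.8²) = 46.1 m.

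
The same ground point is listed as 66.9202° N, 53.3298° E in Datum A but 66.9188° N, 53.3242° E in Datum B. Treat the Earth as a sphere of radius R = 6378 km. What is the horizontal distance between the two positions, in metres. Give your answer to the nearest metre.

290 m

Δφ = 66.9188° − 66.9202° = -0.0014°; Δλ = 53.3242° − 53.3298° = -0.0056°.
1° along a meridian = πR/180 = 111317 m.
ΔN = Δφ × 111317 = -155.8 m; ΔE = Δλ × 111317 × cos(66.9202°) = -0.0056 × 111317 × 0.392013 = -244.4 m.
Distance = √(ΔE² + ΔN²) = √((-244.4)² + (-155.8)²) = 289.8 m.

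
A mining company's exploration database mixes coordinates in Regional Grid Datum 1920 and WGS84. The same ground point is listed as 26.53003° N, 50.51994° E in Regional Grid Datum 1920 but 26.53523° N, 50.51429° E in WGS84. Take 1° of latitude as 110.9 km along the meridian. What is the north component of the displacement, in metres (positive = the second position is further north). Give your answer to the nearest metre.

ΔN = 577 m

Δφ = 26.53523° − 26.53003° = +0.00520°; Δλ = 50.51429° − 50.51994° = -0.00565°.
ΔN = Δφ × 110900 = 576.7 m; ΔE = Δλ × 110900 × cos(26.53003°) = -0.00565 × 110900 × 0.894700 = -560.6 m.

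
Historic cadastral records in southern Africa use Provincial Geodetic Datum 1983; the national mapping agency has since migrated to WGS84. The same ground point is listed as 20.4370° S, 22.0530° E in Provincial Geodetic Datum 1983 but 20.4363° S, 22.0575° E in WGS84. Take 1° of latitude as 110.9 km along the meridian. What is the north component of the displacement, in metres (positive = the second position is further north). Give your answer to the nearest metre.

Δφ = -20.4363° − -20.4370° = +0.0007°; Δλ = 22.0575° − 22.0530° = +0.0045°.
ΔN = Δφ × 110900 = 77.6 m; ΔE = Δλ × 110900 × cos(-20.4370°) = +0.0045 × 110900 × 0.937057 = 467.6 m.

ΔN = 78 m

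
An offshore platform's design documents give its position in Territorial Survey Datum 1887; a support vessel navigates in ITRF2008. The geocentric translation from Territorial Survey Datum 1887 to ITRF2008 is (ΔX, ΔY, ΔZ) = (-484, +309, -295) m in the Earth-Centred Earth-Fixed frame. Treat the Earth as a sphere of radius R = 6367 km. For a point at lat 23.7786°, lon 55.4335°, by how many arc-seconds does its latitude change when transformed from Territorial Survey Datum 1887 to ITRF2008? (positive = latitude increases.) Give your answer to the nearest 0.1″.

Δφ = -8.5″

sin φ = 0.403204, cos φ = 0.915110, sin λ = 0.823468, cos λ = 0.567362.
North component: ΔN = −sin φ cos λ·ΔX − sin φ sin λ·ΔY + cos φ·ΔZ = −(0.403204)(0.567362)(-484) − (0.403204)(0.823468)(309) + (0.915110)(-295) = -261.83 m.
1° of latitude spans πR/180 = 111125 m, so Δφ = -261.83 / 111125 × 3600 = -8.482″.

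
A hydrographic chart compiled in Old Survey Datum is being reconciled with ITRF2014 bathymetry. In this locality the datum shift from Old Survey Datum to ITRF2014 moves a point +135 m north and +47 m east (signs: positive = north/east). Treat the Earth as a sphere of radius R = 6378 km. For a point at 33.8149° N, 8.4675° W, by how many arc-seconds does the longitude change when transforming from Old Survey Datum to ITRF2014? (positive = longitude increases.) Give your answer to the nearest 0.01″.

At latitude 33.8149°, cos φ = 0.830840.
One radian of longitude at latitude φ spans R cos φ, so Δλ = ΔE / (R cos φ) = 47.0 / (6378000 × 0.830840) = 8.8694e-06 rad = 1.829″.

Δλ = 1.83″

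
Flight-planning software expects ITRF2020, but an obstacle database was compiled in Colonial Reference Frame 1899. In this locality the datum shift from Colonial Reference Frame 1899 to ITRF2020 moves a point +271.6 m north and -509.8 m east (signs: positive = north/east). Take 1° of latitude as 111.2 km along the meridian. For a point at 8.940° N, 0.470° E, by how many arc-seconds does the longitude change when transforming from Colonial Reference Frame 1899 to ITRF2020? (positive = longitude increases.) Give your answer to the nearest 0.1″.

Δλ = -16.7″

At latitude 8.940°, cos φ = 0.987852.
1° of longitude at this latitude = 111.2 × cos φ = 109.85 km, so Δλ = -509.8 / 109849.1 = -0.0046409° = -16.707″.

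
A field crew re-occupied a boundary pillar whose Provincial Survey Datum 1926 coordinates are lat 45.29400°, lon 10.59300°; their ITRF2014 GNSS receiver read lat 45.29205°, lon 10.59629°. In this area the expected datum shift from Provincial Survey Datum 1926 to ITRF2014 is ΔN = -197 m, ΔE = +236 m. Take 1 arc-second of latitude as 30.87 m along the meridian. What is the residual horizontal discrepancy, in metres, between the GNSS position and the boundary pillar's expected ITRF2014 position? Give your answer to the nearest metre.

Observed coordinate differences: Δφ = -0.00195°, Δλ = +0.00329°.
Converting to metres (1° lat = 111132 m, cos φ = 0.703469): observed ΔN = -216.7 m, observed ΔE = 257.2 m.
Subtracting the expected shift leaves a residual of -216.7 − (-197) = -19.7 m north and 257.2 − (236) = 21.2 m east.
Residual distance = √((-19.7)² + 21.2²) = 28.9 m.

29 m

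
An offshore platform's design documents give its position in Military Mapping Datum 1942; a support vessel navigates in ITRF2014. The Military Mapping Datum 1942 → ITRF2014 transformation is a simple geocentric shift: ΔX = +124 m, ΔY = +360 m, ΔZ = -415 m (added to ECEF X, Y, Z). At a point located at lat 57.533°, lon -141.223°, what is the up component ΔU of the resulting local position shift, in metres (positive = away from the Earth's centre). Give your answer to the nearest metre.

At φ = 57.533°, λ = -141.223°: sin φ = 0.843701, cos φ = 0.536814, sin λ = -0.626291, cos λ = -0.779589.
ΔU = cos φ cos λ·ΔX + cos φ sin λ·ΔY + sin φ·ΔZ = (0.536814)(-0.779589)(124) + (0.536814)(-0.626291)(360) + (0.843701)(-415) = -523.06 m.

ΔU = -523 m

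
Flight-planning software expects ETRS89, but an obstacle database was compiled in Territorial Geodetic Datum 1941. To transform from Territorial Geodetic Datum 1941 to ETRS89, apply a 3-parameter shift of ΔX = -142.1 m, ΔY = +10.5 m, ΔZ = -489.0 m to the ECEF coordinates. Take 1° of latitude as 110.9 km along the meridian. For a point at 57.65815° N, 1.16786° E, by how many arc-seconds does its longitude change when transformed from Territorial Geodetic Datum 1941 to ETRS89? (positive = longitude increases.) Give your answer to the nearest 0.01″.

sin φ = 0.844871, cos φ = 0.534970, sin λ = 0.020382, cos λ = 0.999792.
East component: ΔE = −sin λ·ΔX + cos λ·ΔY = −(0.020382)(-142.1) + (0.999792)(10.5) = 13.39 m.
1° of latitude spans 110900 m; at latitude φ, 1° of longitude spans that × cos φ = 59328.1 m, so Δλ = 13.39 / 59328.1 × 3600 = 0.813″.

Δλ = 0.81″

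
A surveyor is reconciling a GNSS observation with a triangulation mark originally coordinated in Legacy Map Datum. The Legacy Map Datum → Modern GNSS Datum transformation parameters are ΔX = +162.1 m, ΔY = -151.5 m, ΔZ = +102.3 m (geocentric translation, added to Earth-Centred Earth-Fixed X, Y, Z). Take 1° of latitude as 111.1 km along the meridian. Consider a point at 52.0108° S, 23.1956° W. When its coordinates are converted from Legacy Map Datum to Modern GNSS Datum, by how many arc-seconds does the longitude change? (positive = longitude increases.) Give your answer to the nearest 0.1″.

Δλ = -4.0″

sin φ = -0.788127, cos φ = 0.615513, sin λ = -0.393871, cos λ = 0.919166.
East component: ΔE = −sin λ·ΔX + cos λ·ΔY = −(-0.393871)(162.1) + (0.919166)(-151.5) = -75.41 m.
1° of latitude spans 111100 m; at latitude φ, 1° of longitude spans that × cos φ = 68383.5 m, so Δλ = -75.41 / 68383.5 × 3600 = -3.970″.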